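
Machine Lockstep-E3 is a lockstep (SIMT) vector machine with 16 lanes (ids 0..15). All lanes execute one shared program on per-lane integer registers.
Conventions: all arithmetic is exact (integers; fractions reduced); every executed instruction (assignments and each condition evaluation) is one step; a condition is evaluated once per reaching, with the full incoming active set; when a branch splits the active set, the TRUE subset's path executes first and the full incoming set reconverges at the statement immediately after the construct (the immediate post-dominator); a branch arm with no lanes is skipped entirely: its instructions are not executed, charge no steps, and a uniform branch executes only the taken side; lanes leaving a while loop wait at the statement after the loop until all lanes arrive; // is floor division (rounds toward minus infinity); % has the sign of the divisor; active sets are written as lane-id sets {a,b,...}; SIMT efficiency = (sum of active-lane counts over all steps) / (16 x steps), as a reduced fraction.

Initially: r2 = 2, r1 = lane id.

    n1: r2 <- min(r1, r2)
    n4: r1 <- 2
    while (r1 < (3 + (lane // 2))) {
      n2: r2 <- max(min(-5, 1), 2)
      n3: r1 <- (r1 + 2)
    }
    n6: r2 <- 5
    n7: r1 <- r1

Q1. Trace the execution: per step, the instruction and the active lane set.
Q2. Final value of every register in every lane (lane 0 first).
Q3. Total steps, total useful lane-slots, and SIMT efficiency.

step 0: r2 <- min(r1, r2)            {0,1,2,3,4,5,6,7,8,9,10,11,12,13,14,15}
step 1: r1 <- 2                      {0,1,2,3,4,5,6,7,8,9,10,11,12,13,14,15}
step 2: eval (r1 < (3 + (lane // 2))) {0,1,2,3,4,5,6,7,8,9,10,11,12,13,14,15}
step 3: r2 <- max(min(-5, 1), 2)     {0,1,2,3,4,5,6,7,8,9,10,11,12,13,14,15}
step 4: r1 <- (r1 + 2)               {0,1,2,3,4,5,6,7,8,9,10,11,12,13,14,15}
step 5: eval (r1 < (3 + (lane // 2))) {0,1,2,3,4,5,6,7,8,9,10,11,12,13,14,15}
step 6: r2 <- max(min(-5, 1), 2)     {4,5,6,7,8,9,10,11,12,13,14,15}
step 7: r1 <- (r1 + 2)               {4,5,6,7,8,9,10,11,12,13,14,15}
step 8: eval (r1 < (3 + (lane // 2))) {4,5,6,7,8,9,10,11,12,13,14,15}
step 9: r2 <- max(min(-5, 1), 2)     {8,9,10,11,12,13,14,15}
step 10: r1 <- (r1 + 2)               {8,9,10,11,12,13,14,15}
step 11: eval (r1 < (3 + (lane // 2))) {8,9,10,11,12,13,14,15}
step 12: r2 <- max(min(-5, 1), 2)     {12,13,14,15}
step 13: r1 <- (r1 + 2)               {12,13,14,15}
step 14: eval (r1 < (3 + (lane // 2))) {12,13,14,15}
step 15: r2 <- 5                      {0,1,2,3,4,5,6,7,8,9,10,11,12,13,14,15}
step 16: r1 <- r1                     {0,1,2,3,4,5,6,7,8,9,10,11,12,13,14,15}

Answer: 17 steps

r2: 5,5,5,5,5,5,5,5,5,5,5,5,5,5,5,5
r1: 4,4,4,4,6,6,6,6,8,8,8,8,10,10,10,10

steps = 17; useful = 200; efficiency = 200/272 = 25/34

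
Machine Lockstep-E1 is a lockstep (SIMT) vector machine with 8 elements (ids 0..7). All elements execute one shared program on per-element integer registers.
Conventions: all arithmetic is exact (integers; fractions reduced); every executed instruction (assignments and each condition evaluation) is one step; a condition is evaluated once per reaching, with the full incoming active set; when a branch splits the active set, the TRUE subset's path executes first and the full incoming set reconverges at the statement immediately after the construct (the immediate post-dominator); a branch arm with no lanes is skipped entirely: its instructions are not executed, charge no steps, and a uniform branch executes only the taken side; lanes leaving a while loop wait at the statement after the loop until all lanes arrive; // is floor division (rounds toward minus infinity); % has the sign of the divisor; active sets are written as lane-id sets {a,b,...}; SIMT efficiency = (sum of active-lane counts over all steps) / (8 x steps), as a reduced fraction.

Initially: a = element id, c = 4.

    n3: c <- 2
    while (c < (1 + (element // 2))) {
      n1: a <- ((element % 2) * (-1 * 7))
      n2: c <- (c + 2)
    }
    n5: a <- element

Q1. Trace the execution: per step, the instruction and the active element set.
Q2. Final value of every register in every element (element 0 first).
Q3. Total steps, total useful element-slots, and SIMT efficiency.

step 0: c <- 2                       {0,1,2,3,4,5,6,7}
step 1: eval (c < (1 + (element // 2))) {0,1,2,3,4,5,6,7}
step 2: a <- ((element % 2) * (-1 * 7)) {4,5,6,7}
step 3: c <- (c + 2)                 {4,5,6,7}
step 4: eval (c < (1 + (element // 2))) {4,5,6,7}
step 5: a <- element                 {0,1,2,3,4,5,6,7}

Answer: 6 steps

a: 0,1,2,3,4,5,6,7
c: 2,2,2,2,4,4,4,4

steps = 6; useful = 36; efficiency = 36/48 = 3/4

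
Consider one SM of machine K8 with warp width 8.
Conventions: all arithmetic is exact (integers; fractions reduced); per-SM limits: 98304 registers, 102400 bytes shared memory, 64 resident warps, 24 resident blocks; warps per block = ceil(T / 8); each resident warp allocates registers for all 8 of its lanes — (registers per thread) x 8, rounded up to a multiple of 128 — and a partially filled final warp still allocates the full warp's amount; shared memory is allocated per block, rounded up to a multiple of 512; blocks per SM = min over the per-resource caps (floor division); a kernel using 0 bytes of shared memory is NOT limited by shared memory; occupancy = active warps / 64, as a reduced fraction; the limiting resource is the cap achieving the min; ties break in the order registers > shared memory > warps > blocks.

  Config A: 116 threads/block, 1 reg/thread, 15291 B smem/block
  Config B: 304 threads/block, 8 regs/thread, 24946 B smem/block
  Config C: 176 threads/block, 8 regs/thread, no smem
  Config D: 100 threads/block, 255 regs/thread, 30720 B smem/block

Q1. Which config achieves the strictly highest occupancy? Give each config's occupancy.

occupancies: A 15/16, B 19/32, C 11/16, D 39/64

Answer: A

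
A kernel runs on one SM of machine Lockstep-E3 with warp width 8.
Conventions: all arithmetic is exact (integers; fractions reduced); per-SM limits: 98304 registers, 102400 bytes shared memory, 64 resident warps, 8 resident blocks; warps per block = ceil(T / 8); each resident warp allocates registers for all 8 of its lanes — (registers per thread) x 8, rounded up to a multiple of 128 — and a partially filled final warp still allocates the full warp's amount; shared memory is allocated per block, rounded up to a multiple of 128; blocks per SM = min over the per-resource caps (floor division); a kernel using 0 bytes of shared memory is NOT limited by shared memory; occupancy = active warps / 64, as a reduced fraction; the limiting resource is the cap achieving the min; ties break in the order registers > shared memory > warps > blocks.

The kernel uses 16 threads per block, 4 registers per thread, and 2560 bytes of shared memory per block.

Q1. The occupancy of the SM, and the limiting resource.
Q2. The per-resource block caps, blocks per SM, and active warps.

Answer: occupancy 1/4, limited by blocks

registers: 384 blocks
shared memory: 40 blocks
warps: 32 blocks
blocks: 8 blocks

Answer: 8 blocks, 16 active warps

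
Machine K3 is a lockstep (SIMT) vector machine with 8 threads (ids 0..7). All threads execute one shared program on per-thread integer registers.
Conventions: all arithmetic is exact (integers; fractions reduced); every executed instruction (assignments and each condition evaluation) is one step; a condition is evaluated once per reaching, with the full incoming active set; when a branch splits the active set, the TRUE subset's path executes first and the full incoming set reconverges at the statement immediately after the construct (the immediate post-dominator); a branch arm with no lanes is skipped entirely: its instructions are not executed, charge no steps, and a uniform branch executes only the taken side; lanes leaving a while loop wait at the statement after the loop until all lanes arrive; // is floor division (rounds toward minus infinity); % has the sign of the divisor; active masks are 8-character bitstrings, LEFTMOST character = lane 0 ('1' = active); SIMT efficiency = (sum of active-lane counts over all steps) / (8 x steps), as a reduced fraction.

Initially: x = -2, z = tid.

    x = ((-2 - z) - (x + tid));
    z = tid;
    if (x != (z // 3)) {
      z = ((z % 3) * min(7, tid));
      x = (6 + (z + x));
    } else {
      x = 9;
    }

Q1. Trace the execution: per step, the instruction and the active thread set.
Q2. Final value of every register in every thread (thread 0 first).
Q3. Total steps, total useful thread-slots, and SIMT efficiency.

step 0: x <- ((-2 - z) - (x + tid))  11111111
step 1: z <- tid                     11111111
step 2: eval (x != (z // 3))         11111111
step 3: z <- ((z % 3) * min(7, tid)) 01111111
step 4: x <- (6 + (z + x))           01111111
step 5: x <- 9                       10000000

Answer: 6 steps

x: 9,5,6,0,2,6,-6,-1
z: 0,1,4,0,4,10,0,7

steps = 6; useful = 39; efficiency = 39/48 = 13/16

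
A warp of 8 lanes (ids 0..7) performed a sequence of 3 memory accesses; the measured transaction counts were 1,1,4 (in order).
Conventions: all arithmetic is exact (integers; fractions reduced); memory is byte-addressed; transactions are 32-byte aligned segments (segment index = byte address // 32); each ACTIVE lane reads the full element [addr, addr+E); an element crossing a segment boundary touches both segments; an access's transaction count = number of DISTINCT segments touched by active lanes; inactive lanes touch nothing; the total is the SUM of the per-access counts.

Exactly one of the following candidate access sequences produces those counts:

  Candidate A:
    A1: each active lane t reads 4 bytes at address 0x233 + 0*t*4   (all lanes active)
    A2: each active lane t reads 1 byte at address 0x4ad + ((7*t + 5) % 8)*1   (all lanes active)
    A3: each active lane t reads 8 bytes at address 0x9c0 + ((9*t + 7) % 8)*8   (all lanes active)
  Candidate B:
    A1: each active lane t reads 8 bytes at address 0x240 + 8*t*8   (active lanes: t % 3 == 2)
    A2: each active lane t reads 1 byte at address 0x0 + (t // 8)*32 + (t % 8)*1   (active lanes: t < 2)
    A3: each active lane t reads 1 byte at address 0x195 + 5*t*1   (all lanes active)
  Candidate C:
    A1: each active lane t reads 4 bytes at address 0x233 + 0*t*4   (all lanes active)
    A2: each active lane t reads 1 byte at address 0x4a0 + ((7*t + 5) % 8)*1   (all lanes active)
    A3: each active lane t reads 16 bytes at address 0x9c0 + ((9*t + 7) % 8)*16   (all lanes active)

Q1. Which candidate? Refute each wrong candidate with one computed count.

A: A3 gives 2 transactions, not 4
B: A1 gives 2 transactions, not 1
C: all counts match (1,1,4)

Answer: C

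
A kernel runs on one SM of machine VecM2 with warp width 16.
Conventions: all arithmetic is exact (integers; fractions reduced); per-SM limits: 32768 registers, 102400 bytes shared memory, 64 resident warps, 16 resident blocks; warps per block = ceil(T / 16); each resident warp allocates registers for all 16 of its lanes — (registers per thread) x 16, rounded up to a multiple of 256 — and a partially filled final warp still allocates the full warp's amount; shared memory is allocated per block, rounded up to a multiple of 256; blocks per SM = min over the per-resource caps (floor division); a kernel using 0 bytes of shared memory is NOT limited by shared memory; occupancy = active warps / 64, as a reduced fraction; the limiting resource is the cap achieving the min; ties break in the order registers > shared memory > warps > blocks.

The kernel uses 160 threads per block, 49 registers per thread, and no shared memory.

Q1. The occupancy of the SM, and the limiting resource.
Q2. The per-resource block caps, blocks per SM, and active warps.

Answer: occupancy 15/32, limited by registers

registers: 3 blocks
shared memory: no limit (kernel uses none)
warps: 6 blocks
blocks: 16 blocks

Answer: 3 blocks, 30 active warps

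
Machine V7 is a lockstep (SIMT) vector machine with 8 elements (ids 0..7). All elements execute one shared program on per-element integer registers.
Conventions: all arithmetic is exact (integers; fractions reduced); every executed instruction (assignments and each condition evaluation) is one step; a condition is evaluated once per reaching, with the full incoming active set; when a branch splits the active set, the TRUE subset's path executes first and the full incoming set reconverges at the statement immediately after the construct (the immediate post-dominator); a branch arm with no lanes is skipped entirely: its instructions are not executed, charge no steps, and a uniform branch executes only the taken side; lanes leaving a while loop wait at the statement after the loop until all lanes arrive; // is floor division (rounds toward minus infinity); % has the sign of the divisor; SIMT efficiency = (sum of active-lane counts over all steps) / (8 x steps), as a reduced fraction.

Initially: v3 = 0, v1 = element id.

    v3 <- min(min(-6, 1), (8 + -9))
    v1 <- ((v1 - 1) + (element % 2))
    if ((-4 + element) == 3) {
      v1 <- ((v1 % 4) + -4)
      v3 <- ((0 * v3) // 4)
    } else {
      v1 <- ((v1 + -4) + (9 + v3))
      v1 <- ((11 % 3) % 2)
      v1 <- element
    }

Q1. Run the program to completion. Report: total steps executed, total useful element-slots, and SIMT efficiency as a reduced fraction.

Answer: 8 steps, 47 useful, 47/64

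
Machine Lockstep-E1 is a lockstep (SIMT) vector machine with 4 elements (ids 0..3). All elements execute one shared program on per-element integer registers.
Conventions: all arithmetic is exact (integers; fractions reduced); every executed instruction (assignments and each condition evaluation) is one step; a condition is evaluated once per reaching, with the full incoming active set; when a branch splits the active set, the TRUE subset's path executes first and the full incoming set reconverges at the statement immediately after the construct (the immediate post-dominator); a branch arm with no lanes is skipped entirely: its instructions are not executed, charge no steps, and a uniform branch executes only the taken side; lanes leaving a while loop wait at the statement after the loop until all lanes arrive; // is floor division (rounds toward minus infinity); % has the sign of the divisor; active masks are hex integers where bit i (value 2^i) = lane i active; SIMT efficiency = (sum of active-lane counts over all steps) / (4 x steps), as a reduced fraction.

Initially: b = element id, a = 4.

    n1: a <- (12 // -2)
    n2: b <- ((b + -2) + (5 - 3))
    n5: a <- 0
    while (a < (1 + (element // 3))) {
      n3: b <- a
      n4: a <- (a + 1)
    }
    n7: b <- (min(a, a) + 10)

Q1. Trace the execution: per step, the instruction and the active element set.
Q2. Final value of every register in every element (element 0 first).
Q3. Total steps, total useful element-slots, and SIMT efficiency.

step 0: a <- (12 // -2)              0xf
step 1: b <- ((b + -2) + (5 - 3))    0xf
step 2: a <- 0                       0xf
step 3: eval (a < (1 + (element // 3))) 0xf
step 4: b <- a                       0xf
step 5: a <- (a + 1)                 0xf
step 6: eval (a < (1 + (element // 3))) 0xf
step 7: b <- a                       0x8
step 8: a <- (a + 1)                 0x8
step 9: eval (a < (1 + (element // 3))) 0x8
step 10: b <- (min(a, a) + 10)        0xf

Answer: 11 steps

b: 11,11,11,12
a: 1,1,1,2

steps = 11; useful = 35; efficiency = 35/44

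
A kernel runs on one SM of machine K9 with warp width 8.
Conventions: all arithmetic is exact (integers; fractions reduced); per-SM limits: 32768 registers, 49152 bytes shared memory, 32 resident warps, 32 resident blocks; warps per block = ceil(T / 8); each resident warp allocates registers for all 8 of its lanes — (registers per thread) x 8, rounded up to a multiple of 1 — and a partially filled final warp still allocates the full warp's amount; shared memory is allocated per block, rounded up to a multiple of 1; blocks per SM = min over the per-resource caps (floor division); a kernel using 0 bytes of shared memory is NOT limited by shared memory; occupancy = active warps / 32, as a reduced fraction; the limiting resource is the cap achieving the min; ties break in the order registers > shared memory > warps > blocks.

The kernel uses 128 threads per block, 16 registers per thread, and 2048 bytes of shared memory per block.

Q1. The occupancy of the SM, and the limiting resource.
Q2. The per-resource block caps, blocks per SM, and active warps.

Answer: occupancy 1, limited by warps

registers: 16 blocks
shared memory: 24 blocks
warps: 2 blocks
blocks: 32 blocks

Answer: 2 blocks, 32 active warps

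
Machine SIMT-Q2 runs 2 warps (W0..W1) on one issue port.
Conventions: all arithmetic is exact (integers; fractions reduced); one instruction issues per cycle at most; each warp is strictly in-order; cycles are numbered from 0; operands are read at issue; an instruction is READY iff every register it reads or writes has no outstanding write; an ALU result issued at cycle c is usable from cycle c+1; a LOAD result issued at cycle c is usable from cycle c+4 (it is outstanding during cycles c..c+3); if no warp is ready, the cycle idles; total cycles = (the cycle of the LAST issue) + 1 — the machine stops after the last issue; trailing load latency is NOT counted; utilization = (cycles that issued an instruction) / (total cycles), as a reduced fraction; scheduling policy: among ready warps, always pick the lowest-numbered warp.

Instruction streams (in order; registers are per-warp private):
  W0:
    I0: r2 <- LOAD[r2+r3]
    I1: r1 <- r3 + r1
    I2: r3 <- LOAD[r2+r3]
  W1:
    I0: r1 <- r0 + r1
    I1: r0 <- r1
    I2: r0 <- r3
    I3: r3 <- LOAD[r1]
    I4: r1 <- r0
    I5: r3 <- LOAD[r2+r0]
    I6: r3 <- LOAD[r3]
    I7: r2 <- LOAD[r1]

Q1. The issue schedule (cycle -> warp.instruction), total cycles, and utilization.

cycle 0: W0.I0
cycle 1: W0.I1
cycle 2: W1.I0
cycle 3: W1.I1
cycle 4: W0.I2
cycle 5: W1.I2
cycle 6: W1.I3
cycle 7: W1.I4
cycle 8: idle
cycle 9: idle
cycle 10: W1.I5
cycle 11: idle
cycle 12: idle
cycle 13: idle
cycle 14: W1.I6
cycle 15: W1.I7

Answer: 16 cycles, utilization 11/16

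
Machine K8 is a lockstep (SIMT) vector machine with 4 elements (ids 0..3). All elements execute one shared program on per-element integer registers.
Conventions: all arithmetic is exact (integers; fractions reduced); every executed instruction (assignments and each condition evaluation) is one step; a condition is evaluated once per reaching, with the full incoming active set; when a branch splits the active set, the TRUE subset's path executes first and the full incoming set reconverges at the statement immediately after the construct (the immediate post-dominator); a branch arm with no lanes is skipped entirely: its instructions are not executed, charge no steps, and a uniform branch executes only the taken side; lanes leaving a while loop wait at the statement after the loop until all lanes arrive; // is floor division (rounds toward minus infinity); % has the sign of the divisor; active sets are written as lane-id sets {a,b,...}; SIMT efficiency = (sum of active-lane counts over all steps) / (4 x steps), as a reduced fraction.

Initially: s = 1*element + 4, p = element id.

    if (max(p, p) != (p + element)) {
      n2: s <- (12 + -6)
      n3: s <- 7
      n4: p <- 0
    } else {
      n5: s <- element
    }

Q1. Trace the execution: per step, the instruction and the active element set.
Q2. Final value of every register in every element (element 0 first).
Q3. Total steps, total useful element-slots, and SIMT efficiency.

step 0: eval (max(p, p) != (p + element)) {0,1,2,3}
step 1: s <- (12 + -6)               {1,2,3}
step 2: s <- 7                       {1,2,3}
step 3: p <- 0                       {1,2,3}
step 4: s <- element                 {0}

Answer: 5 steps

s: 0,7,7,7
p: 0,0,0,0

steps = 5; useful = 14; efficiency = 14/20 = 7/10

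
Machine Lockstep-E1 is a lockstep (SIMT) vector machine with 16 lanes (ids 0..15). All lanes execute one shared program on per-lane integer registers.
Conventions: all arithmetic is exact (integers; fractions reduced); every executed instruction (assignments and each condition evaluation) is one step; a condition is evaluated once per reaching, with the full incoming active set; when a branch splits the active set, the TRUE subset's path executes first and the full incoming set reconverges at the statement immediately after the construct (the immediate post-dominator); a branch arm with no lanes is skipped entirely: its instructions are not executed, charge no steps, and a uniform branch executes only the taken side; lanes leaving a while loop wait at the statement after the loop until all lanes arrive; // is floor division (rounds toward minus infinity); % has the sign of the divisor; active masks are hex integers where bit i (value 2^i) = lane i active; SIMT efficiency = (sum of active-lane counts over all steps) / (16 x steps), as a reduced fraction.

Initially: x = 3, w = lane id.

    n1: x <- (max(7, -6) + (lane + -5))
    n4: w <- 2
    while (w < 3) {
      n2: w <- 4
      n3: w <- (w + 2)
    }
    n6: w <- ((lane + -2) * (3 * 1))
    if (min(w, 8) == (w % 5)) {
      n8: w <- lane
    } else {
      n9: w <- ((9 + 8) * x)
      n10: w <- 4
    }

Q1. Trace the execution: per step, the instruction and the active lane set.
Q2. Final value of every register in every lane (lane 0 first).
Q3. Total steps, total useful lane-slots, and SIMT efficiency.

step 0: x <- (max(7, -6) + (lane + -5)) 0xffff
step 1: w <- 2                       0xffff
step 2: eval (w < 3)                 0xffff
step 3: w <- 4                       0xffff
step 4: w <- (w + 2)                 0xffff
step 5: eval (w < 3)                 0xffff
step 6: w <- ((lane + -2) * (3 * 1)) 0xffff
step 7: eval (min(w, 8) == (w % 5))  0xffff
step 8: w <- lane                    0x000c
step 9: w <- ((9 + 8) * x)           0xfff3
step 10: w <- 4                       0xfff3

Answer: 11 steps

x: 2,3,4,5,6,7,8,9,10,11,12,13,14,15,16,17
w: 4,4,2,3,4,4,4,4,4,4,4,4,4,4,4,4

steps = 11; useful = 158; efficiency = 158/176 = 79/88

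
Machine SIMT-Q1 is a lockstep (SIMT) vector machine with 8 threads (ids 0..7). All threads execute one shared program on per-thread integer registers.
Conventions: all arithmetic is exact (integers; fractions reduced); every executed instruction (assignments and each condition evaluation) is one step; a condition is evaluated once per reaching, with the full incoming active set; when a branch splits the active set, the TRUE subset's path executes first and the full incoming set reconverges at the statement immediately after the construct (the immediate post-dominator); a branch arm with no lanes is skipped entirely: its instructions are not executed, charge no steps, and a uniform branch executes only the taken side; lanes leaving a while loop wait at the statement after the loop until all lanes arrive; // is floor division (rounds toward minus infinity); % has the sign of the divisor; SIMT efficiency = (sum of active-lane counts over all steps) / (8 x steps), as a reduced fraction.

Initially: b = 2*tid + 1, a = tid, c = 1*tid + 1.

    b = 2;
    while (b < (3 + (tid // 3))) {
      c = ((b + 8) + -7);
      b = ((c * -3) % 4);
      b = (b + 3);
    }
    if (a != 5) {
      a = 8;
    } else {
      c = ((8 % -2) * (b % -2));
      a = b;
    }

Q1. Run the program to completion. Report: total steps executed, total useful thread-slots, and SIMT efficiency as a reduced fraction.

Answer: 10 steps, 65 useful, 13/16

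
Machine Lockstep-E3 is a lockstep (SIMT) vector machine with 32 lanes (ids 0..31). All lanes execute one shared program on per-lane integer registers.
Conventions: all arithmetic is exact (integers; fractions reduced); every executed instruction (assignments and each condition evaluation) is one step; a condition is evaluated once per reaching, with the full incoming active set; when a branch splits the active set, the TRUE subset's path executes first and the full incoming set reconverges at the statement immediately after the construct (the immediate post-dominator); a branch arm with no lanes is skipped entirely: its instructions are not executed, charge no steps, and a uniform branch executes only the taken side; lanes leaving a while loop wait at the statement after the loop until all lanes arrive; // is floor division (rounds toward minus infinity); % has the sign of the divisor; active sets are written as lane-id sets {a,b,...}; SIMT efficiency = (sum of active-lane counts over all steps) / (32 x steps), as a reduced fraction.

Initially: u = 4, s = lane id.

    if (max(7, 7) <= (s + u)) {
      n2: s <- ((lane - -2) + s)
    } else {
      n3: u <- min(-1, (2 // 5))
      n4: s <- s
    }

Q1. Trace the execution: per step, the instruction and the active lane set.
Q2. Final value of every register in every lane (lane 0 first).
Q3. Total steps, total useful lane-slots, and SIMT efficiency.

step 0: eval (max(7, 7) <= (s + u))  {0,1,2,3,4,5,6,7,8,9,10,11,12,13,14,15,16,17,18,19,20,21,22,23,24,25,26,27,28,29,30,31}
step 1: s <- ((lane - -2) + s)       {3,4,5,6,7,8,9,10,11,12,13,14,15,16,17,18,19,20,21,22,23,24,25,26,27,28,29,30,31}
step 2: u <- min(-1, (2 // 5))       {0,1,2}
step 3: s <- s                       {0,1,2}

Answer: 4 steps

u: -1,-1,-1,4,4,4,4,4,4,4,4,4,4,4,4,4,4,4,4,4,4,4,4,4,4,4,4,4,4,4,4,4
s: 0,1,2,8,10,12,14,16,18,20,22,24,26,28,30,32,34,36,38,40,42,44,46,48,50,52,54,56,58,60,62,64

steps = 4; useful = 67; efficiency = 67/128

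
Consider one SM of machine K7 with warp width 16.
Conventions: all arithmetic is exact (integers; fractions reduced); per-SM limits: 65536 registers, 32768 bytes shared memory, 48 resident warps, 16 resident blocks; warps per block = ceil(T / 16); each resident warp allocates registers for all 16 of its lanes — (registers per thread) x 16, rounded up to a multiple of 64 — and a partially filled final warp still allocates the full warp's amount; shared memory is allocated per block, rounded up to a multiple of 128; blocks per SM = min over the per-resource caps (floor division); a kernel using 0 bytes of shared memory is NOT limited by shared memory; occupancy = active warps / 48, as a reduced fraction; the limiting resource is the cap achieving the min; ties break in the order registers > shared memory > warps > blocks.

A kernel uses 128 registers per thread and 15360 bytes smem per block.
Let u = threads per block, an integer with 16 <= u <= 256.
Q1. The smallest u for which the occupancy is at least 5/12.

Answer: u = 145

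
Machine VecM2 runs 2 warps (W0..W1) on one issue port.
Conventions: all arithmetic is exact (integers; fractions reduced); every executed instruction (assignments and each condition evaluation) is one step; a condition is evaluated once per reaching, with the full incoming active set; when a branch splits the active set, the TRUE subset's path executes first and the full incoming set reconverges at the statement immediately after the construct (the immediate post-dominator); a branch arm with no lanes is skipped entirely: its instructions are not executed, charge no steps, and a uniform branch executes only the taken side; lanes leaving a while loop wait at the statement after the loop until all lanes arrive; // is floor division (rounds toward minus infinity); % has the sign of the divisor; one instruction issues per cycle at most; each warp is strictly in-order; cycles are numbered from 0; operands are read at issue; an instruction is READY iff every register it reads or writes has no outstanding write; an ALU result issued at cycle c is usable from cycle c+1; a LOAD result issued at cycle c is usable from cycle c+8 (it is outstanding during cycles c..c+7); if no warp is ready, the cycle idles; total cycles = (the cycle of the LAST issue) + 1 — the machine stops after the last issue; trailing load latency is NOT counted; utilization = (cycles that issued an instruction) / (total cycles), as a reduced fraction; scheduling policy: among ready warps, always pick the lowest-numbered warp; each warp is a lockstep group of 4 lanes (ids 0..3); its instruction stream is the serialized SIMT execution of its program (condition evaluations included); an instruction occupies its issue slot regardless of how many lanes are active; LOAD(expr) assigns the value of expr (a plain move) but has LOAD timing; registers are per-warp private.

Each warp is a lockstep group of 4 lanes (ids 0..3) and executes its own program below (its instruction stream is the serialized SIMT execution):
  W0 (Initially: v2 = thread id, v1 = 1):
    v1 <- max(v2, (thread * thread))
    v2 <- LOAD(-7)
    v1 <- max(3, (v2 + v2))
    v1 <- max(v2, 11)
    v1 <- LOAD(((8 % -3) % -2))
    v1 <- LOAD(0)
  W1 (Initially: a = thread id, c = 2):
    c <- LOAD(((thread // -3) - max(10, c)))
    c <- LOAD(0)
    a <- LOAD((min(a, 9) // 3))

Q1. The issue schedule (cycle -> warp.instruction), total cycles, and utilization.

cycle 0: W0.I0
cycle 1: W0.I1
cycle 2: W1.I0
cycle 3: idle
cycle 4: idle
cycle 5: idle
cycle 6: idle
cycle 7: idle
cycle 8: idle
cycle 9: W0.I2
cycle 10: W0.I3
cycle 11: W0.I4
cycle 12: W1.I1
cycle 13: W1.I2
cycle 14: idle
cycle 15: idle
cycle 16: idle
cycle 17: idle
cycle 18: idle
cycle 19: W0.I5

Answer: 20 cycles, utilization 9/20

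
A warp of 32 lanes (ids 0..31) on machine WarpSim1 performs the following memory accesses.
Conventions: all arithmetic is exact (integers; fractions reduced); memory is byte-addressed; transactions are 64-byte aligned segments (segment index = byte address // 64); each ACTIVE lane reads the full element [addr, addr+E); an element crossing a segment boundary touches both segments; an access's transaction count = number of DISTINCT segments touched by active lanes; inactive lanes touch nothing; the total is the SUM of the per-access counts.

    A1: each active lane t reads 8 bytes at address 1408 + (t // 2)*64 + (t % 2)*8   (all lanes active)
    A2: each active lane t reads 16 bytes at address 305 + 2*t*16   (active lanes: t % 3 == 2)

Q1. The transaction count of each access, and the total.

A1: 16 transactions
A2: 15 transactions

Answer: 16,15; total 31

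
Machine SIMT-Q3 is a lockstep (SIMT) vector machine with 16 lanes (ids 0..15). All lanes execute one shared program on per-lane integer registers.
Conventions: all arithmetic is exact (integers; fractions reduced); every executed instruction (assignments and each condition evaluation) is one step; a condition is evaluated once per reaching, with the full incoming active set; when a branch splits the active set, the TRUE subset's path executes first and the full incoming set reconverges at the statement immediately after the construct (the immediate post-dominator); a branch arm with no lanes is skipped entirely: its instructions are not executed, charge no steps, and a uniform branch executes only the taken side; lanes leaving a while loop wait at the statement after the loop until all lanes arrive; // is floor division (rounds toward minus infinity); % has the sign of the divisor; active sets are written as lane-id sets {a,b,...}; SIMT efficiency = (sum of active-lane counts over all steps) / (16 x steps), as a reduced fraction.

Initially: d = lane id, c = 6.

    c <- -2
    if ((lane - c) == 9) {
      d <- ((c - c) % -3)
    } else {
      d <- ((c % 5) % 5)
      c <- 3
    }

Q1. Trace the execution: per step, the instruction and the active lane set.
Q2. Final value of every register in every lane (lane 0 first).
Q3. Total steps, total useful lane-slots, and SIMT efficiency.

step 0: c <- -2                      {0,1,2,3,4,5,6,7,8,9,10,11,12,13,14,15}
step 1: eval ((lane - c) == 9)       {0,1,2,3,4,5,6,7,8,9,10,11,12,13,14,15}
step 2: d <- ((c - c) % -3)          {7}
step 3: d <- ((c % 5) % 5)           {0,1,2,3,4,5,6,8,9,10,11,12,13,14,15}
step 4: c <- 3                       {0,1,2,3,4,5,6,8,9,10,11,12,13,14,15}

Answer: 5 steps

d: 3,3,3,3,3,3,3,0,3,3,3,3,3,3,3,3
c: 3,3,3,3,3,3,3,-2,3,3,3,3,3,3,3,3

steps = 5; useful = 63; efficiency = 63/80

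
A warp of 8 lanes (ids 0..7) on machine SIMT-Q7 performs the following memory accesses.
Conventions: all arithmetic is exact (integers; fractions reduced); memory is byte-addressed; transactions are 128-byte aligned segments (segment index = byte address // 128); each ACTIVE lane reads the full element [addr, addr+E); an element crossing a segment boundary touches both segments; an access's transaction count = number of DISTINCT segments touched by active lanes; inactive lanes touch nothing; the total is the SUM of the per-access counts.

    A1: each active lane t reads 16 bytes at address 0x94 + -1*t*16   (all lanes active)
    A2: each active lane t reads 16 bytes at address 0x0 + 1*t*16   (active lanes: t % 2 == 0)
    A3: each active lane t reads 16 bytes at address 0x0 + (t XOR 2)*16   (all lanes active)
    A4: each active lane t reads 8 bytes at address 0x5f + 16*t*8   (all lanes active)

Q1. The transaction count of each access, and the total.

A1: 2 transactions
A2: 1 transaction
A3: 1 transaction
A4: 8 transactions

Answer: 2,1,1,8; total 12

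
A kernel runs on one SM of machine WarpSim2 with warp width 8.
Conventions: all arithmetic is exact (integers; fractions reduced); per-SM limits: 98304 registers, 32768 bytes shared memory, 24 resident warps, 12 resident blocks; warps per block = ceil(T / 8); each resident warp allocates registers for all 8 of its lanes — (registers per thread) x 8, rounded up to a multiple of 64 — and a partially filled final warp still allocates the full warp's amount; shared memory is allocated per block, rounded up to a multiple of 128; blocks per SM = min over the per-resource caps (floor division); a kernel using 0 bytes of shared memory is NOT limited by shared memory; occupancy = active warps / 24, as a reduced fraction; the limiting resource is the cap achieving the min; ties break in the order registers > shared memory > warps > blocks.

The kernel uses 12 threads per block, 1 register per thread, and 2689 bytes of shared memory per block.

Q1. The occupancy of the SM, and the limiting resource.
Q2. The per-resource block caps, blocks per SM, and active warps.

Answer: occupancy 11/12, limited by shared memory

registers: 768 blocks
shared memory: 11 blocks
warps: 12 blocks
blocks: 12 blocks

Answer: 11 blocks, 22 active warps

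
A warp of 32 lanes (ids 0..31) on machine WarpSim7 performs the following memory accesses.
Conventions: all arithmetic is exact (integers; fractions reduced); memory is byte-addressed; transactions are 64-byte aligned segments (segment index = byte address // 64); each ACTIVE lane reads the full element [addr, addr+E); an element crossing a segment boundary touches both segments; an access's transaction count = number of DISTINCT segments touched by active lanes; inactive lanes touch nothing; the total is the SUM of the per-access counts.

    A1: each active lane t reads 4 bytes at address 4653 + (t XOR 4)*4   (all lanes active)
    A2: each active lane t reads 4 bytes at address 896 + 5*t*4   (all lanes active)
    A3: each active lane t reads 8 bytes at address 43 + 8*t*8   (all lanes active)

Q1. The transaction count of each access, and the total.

A1: 3 transactions
A2: 10 transactions
A3: 32 transactions

Answer: 3,10,32; total 45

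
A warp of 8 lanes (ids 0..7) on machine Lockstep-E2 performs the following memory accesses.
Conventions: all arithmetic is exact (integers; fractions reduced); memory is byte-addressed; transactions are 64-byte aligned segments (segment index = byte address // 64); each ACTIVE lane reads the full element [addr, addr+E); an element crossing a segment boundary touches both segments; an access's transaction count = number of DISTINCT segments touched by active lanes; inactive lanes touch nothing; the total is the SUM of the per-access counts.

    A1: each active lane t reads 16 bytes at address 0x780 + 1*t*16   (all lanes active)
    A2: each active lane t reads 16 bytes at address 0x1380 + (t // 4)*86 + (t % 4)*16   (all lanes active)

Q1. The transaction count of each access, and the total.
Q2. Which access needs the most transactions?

A1: 2 transactions
A2: 3 transactions

Answer: 2,3; total 5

Answer: A2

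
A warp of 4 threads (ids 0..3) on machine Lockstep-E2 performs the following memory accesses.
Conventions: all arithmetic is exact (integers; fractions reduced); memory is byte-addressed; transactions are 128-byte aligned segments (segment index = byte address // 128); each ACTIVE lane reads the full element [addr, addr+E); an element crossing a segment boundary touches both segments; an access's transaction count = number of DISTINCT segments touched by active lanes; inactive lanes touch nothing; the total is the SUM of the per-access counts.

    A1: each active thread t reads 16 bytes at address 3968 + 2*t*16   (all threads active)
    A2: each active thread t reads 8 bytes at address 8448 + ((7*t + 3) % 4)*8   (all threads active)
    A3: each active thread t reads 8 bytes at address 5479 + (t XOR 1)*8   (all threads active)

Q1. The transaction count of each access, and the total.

A1: 1 transaction
A2: 1 transaction
A3: 2 transactions

Answer: 1,1,2; total 4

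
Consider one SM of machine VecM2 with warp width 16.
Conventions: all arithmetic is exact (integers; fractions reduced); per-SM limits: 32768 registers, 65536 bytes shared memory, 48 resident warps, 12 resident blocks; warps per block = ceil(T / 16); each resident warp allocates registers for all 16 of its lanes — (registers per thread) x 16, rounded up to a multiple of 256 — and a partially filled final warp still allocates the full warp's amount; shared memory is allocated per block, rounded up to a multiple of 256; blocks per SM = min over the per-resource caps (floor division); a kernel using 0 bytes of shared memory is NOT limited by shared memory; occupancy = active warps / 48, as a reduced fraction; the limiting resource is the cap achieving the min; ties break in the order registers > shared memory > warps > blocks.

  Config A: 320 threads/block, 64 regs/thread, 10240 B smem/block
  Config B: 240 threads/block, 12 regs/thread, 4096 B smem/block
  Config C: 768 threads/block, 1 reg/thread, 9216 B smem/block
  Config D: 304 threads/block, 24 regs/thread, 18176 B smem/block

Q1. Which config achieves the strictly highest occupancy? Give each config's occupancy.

occupancies: A 5/12, B 15/16, C 1, D 19/24

Answer: C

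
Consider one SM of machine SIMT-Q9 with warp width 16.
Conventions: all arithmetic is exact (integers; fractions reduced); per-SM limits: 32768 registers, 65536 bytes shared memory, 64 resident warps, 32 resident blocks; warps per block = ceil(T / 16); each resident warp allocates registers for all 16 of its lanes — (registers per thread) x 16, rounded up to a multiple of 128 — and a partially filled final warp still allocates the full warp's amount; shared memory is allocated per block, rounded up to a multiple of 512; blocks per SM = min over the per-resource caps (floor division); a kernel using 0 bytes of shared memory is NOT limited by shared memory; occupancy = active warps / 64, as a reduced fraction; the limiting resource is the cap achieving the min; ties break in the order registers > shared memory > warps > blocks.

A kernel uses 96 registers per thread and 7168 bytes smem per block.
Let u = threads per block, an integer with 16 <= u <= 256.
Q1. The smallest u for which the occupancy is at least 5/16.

Answer: u = 33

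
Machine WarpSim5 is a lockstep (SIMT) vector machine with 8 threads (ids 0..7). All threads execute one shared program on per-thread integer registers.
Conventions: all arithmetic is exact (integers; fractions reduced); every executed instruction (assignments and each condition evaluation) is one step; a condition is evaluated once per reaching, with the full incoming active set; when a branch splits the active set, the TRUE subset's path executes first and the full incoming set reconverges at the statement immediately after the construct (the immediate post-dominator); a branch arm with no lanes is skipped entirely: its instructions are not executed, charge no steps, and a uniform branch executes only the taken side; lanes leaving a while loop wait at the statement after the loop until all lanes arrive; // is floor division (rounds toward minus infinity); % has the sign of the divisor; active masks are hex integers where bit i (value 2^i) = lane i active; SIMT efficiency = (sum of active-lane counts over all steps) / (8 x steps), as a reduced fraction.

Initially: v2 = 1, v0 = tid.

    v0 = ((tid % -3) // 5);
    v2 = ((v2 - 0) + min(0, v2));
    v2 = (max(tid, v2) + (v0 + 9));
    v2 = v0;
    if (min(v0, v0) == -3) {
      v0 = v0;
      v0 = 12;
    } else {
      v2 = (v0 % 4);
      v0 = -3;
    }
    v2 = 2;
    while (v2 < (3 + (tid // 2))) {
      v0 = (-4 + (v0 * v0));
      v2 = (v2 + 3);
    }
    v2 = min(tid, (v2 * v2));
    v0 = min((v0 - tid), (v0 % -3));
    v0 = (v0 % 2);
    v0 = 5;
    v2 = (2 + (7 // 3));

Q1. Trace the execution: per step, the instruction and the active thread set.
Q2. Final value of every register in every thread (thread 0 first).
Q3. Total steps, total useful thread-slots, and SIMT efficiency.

step 0: v0 <- ((tid % -3) // 5)      0xff
step 1: v2 <- ((v2 - 0) + min(0, v2)) 0xff
step 2: v2 <- (max(tid, v2) + (v0 + 9)) 0xff
step 3: v2 <- v0                     0xff
step 4: eval (min(v0, v0) == -3)     0xff
step 5: v2 <- (v0 % 4)               0xff
step 6: v0 <- -3                     0xff
step 7: v2 <- 2                      0xff
step 8: eval (v2 < (3 + (tid // 2))) 0xff
step 9: v0 <- (-4 + (v0 * v0))       0xff
step 10: v2 <- (v2 + 3)               0xff
step 11: eval (v2 < (3 + (tid // 2))) 0xff
step 12: v0 <- (-4 + (v0 * v0))       0xc0
step 13: v2 <- (v2 + 3)               0xc0
step 14: eval (v2 < (3 + (tid // 2))) 0xc0
step 15: v2 <- min(tid, (v2 * v2))    0xff
step 16: v0 <- min((v0 - tid), (v0 % -3)) 0xff
step 17: v0 <- (v0 % 2)               0xff
step 18: v0 <- 5                      0xff
step 19: v2 <- (2 + (7 // 3))         0xff

Answer: 20 steps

v2: 4,4,4,4,4,4,4,4
v0: 5,5,5,5,5,5,5,5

steps = 20; useful = 142; efficiency = 142/160 = 71/80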